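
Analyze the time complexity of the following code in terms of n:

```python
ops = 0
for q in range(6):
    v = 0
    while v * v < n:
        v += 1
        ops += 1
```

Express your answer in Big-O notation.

Each loop level contributes: 1 × √n. Multiplying the contributions gives O(√n).

Answer: O(√n)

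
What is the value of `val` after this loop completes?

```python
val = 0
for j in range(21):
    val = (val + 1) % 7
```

Increment mod 7, 21 times = 0
`val` takes the values: 0 → 1 → 2 → 3 → 4 → 5 → 6 → 0 → 1 → 2 → 3 → 4 → 5 → 6 → 0 → 1 → 2 → 3 → 4 → 5 → 6 → 0

Answer: 0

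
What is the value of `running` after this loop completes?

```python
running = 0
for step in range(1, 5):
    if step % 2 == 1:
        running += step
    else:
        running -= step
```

Add odd, subtract even
`running` takes the values: 0 → 1 → -1 → 2 → -2

Answer: -2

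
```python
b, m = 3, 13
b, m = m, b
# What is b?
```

Trace:
`b, m = 3, 13` → b = 3; m = 13
`b, m = m, b` → b = 13; m = 3
So b = 13

Answer: 13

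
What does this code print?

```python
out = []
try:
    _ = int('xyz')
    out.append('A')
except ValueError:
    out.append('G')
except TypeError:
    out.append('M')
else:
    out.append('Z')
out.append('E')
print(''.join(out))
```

Execution trace: 'G' (except ValueError) → 'E' (after the try/except). Output: GE

Answer: GE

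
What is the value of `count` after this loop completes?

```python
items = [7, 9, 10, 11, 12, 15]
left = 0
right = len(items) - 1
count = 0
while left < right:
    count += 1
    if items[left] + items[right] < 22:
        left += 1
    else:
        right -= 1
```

Steps to find pair summing to 22
`count` takes the values: 0 → 1 → 2 → 3 → 4 → 5

Answer: 5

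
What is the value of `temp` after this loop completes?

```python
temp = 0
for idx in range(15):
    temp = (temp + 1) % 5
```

Increment mod 5, 15 times = 0
`temp` takes the values: 0 → 1 → 2 → 3 → 4 → 0 → 1 → 2 → 3 → 4 → 0 → 1 → 2 → 3 → 4 → 0

Answer: 0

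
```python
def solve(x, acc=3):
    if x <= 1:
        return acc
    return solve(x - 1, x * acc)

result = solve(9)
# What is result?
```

Accumulator trace (n, acc): (9, 3) -> (8, 27) -> (7, 216) -> (6, 1512) -> (5, 9072) -> (4, 45360) -> (3, 181440) -> (2, 544320) -> (1, 1088640) -> return 1088640

Answer: 1088640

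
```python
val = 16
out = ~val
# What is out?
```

Trace:
`val = 16` → val = 16
`out = ~val` → out = -17
So out = -17

Answer: -17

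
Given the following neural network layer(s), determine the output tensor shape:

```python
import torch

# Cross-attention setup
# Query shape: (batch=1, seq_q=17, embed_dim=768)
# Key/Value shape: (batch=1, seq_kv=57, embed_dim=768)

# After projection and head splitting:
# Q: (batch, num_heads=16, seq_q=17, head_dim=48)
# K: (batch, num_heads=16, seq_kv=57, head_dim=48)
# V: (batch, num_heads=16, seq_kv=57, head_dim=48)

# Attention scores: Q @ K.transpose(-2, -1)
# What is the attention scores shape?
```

Input: (1, 17, 768) -> Output: (1, 16, 17, 57)

Answer: (1, 16, 17, 57)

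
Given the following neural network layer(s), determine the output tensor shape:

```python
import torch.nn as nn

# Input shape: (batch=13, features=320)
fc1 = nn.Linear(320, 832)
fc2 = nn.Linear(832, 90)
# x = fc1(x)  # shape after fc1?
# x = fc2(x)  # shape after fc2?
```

Input: (13, 320) -> after fc1: (13, 832) -> Output: (13, 90)

Answer: (13, 90)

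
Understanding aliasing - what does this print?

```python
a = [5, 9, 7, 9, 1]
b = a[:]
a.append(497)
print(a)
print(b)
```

Key concept: slice [:] creates copy.
Step by step:
`a = [5, 9, 7, 9, 1]` → a = [5, 9, 7, 9, 1]
`b = a[:]` → b = [5, 9, 7, 9, 1]
`a.append(497)` → a = [5, 9, 7, 9, 1, 497]
`print(a)` → prints [5, 9, 7, 9, 1, 497]
`print(b)` → prints [5, 9, 7, 9, 1]

Answer:
[5, 9, 7, 9, 1, 497]
[5, 9, 7, 9, 1]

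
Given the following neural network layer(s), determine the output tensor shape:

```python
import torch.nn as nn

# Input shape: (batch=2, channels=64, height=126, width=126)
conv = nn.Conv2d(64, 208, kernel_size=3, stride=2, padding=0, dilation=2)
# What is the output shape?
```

Input: (2, 64, 126, 126) -> Output: (2, 208, 61, 61)

Answer: (2, 208, 61, 61)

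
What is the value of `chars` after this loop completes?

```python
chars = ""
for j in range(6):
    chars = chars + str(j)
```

Concatenate digits 0 to 5
`chars` takes the values: "" → "0" → "01" → "012" → "0123" → "01234" → "012345"

Answer: "012345"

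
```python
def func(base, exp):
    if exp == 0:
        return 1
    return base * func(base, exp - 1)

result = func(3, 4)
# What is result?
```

func(3, 4) = 3 * 3 * 3 * 3 = 81

Answer: 81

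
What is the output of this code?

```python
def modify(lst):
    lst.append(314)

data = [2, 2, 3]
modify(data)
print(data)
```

Key concept: function modifies passed list.
Step by step:
`data = [2, 2, 3]` → data = [2, 2, 3]
`modify(data)` → data = [2, 2, 3, 314]
`print(data)` → prints [2, 2, 3, 314]

Answer: [2, 2, 3, 314]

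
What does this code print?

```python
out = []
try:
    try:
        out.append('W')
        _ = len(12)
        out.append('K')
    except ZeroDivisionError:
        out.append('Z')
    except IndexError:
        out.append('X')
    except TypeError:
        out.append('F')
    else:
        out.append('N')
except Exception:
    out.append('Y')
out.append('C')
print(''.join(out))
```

Execution trace: 'W' (inner try body) → 'F' (inner except TypeError) → 'C' (after the try/except). Output: WFC

Answer: WFC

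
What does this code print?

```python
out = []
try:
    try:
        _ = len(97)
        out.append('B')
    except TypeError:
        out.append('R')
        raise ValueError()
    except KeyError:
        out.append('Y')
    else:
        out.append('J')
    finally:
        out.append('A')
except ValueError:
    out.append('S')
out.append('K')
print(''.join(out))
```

Execution trace: 'R' (inner except TypeError) → 'A' (inner finally) → 'S' (outer except ValueError) → 'K' (after the try/except). Output: RASK

Answer: RASK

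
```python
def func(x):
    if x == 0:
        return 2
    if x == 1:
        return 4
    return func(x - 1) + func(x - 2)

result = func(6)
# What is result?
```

Build up from base cases: func(0)=2, func(1)=4, func(2)=6, func(3)=10, func(4)=16, func(5)=26, func(6)=42

Answer: 42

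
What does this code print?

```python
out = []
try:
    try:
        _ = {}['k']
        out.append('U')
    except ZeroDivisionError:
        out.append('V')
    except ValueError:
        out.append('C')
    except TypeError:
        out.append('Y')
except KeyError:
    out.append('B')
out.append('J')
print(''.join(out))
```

Execution trace: 'B' (outer except KeyError) → 'J' (after the try/except). Output: BJ

Answer: BJ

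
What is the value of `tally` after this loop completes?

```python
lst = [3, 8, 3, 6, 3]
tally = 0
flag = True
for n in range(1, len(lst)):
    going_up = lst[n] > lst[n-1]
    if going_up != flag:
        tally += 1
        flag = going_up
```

Count direction changes in [3, 8, 3, 6, 3]
`tally` takes the values: 0 → 1 → 2 → 3

Answer: 3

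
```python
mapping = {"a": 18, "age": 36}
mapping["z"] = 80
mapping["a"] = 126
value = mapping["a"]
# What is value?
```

Trace:
`mapping = {"a": 18, "age": 36}` → mapping = {'a': 18, 'age': 36}
`mapping["z"] = 80` → mapping = {'a': 18, 'age': 36, 'z': 80}
`mapping["a"] = 126` → mapping = {'a': 126, 'age': 36, 'z': 80}
`value = mapping["a"]` → value = 126
So value = 126

Answer: 126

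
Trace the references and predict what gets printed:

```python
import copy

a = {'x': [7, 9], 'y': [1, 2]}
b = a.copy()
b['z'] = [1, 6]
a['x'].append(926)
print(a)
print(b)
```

Key concept: shallow copy of dict with mutable values.
Step by step:
`a = {'x': [7, 9], 'y': [1, 2]}` → a = {'x': [7, 9], 'y': [1, 2]}
`b = a.copy()` → b = {'x': [7, 9], 'y': [1, 2]}
`b['z'] = [1, 6]` → b = {'x': [7, 9], 'y': [1, 2], 'z': [1, 6]}
`a['x'].append(926)` → a = {'x': [7, 9, 926], 'y': [1, 2]}; b = {'x': [7, 9, 926], 'y': [1, 2], 'z': [1, 6]}
`print(a)` → prints {'x': [7, 9, 926], 'y': [1, 2]}
`print(b)` → prints {'x': [7, 9, 926], 'y': [1, 2], 'z': [1, 6]}

Answer:
{'x': [7, 9, 926], 'y': [1, 2]}
{'x': [7, 9, 926], 'y': [1, 2], 'z': [1, 6]}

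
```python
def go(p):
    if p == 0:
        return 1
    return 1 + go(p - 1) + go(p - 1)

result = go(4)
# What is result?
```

go(p) = 1 + 2·go(p-1), go(0)=1. Closed form: (1+1)·2^4 - 1 = 31.

Answer: 31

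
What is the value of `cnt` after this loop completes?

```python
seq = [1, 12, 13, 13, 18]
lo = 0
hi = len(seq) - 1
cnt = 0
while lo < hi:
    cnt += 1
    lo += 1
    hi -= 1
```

Iterations until pointers meet (list length 5)
`cnt` takes the values: 0 → 1 → 2

Answer: 2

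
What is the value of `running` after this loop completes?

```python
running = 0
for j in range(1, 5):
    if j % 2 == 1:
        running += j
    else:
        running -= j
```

Add odd, subtract even
`running` takes the values: 0 → 1 → -1 → 2 → -2

Answer: -2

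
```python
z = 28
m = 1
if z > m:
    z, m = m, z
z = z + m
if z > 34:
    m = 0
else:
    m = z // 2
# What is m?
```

Trace:
`z = 28` → z = 28
`m = 1` → m = 1
`if z > m: ...` → z > m is True → z = 1; m = 28
`z = z + m` → z = 29
`if z > 34: ...` → z > 34 is False, take else branch → m = 14
So m = 14

Answer: 14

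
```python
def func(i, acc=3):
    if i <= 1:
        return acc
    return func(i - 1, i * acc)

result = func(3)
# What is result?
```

Accumulator trace (n, acc): (3, 3) -> (2, 9) -> (1, 18) -> return 18

Answer: 18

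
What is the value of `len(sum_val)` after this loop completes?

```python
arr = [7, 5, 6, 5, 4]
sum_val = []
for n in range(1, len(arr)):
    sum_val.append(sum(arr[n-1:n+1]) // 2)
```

Number of 2-element averages
`sum_val` takes the values: [] → [6] → [6, 5] → [6, 5, 5] → [6, 5, 5, 4]
So `len(sum_val)` = 4

Answer: 4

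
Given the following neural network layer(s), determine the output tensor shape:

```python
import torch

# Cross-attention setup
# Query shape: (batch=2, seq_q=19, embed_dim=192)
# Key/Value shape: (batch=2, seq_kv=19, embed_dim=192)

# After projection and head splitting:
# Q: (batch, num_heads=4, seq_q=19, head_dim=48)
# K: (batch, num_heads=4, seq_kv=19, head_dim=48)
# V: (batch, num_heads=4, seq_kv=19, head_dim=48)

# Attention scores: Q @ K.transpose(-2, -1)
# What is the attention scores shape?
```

Input: (2, 19, 192) -> Output: (2, 4, 19, 19)

Answer: (2, 4, 19, 19)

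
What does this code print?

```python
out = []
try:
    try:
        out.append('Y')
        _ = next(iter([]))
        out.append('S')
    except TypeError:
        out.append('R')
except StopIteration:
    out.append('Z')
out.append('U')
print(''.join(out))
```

Execution trace: 'Y' (try body) → 'Z' (outer except StopIteration) → 'U' (after the try/except). Output: YZU

Answer: YZU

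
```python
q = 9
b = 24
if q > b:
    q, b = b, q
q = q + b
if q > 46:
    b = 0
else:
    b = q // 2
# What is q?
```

Trace:
`q = 9` → q = 9
`b = 24` → b = 24
`if q > b: ...` → q > b is False → no variable changes
`q = q + b` → q = 33
`if q > 46: ...` → q > 46 is False, take else branch → b = 16
So q = 33

Answer: 33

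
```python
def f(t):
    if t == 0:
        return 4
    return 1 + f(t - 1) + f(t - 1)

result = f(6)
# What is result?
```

f(t) = 1 + 2·f(t-1), f(0)=4. Closed form: (4+1)·2^6 - 1 = 319.

Answer: 319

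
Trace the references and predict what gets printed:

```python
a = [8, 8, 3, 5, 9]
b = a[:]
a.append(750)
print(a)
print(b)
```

Key concept: slice [:] creates copy.
Step by step:
`a = [8, 8, 3, 5, 9]` → a = [8, 8, 3, 5, 9]
`b = a[:]` → b = [8, 8, 3, 5, 9]
`a.append(750)` → a = [8, 8, 3, 5, 9, 750]
`print(a)` → prints [8, 8, 3, 5, 9, 750]
`print(b)` → prints [8, 8, 3, 5, 9]

Answer:
[8, 8, 3, 5, 9, 750]
[8, 8, 3, 5, 9]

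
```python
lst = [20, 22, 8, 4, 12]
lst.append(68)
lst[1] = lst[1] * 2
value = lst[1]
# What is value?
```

Trace:
`lst = [20, 22, 8, 4, 12]` → lst = [20, 22, 8, 4, 12]
`lst.append(68)` → lst = [20, 22, 8, 4, 12, 68]
`lst[1] = lst[1] * 2` → lst = [20, 44, 8, 4, 12, 68]
`value = lst[1]` → value = 44
So value = 44

Answer: 44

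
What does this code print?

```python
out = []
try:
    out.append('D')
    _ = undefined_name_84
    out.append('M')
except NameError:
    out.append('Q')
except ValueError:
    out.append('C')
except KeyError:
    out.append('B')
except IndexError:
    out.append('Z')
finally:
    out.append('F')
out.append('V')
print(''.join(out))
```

Execution trace: 'D' (try body) → 'Q' (except NameError) → 'F' (finally) → 'V' (after the try/except). Output: DQFV

Answer: DQFV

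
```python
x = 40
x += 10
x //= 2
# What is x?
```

Trace:
`x = 40` → x = 40
`x += 10` → x = 50
`x //= 2` → x = 25
So x = 25

Answer: 25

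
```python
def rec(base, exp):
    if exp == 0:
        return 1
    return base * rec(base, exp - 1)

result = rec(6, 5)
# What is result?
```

rec(6, 5) = 6 * 6 * 6 * 6 * 6 = 7776

Answer: 7776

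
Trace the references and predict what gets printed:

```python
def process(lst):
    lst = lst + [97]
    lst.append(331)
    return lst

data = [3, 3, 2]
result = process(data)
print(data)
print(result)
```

Key concept: rebinding parameter vs mutation.
Step by step:
`data = [3, 3, 2]` → data = [3, 3, 2]
`result = process(data)` → result = [3, 3, 2, 97, 331]
`print(data)` → prints [3, 3, 2]
`print(result)` → prints [3, 3, 2, 97, 331]

Answer:
[3, 3, 2]
[3, 3, 2, 97, 331]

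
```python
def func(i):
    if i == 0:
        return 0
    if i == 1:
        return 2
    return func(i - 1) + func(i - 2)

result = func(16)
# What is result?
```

Build up from base cases: func(0)=0, func(1)=2, func(2)=2, func(3)=4, func(4)=6, func(5)=10, func(6)=16, ..., func(16)=1974

Answer: 1974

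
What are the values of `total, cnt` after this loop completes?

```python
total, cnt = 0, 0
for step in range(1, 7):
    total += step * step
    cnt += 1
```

Sum of squares and count
`total, cnt` takes the values: (0, 0) → (1, 0) → (1, 1) → (5, 1) → (5, 2) → (14, 2) → (14, 3) → (30, 3) → (30, 4) → (55, 4) → (55, 5) → (91, 5) → (91, 6)

Answer: 91, 6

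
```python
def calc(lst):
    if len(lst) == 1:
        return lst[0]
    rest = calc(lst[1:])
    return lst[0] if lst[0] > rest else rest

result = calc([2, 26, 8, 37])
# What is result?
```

Recursive max over [2, 26, 8, 37] = 37

Answer: 37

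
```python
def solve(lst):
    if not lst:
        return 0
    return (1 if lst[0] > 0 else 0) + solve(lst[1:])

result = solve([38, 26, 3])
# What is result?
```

Count of positive elements in [38, 26, 3] = 3

Answer: 3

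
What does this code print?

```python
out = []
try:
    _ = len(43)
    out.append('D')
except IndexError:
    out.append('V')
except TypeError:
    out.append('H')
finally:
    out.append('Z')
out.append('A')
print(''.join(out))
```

Execution trace: 'H' (except TypeError) → 'Z' (finally) → 'A' (after the try/except). Output: HZA

Answer: HZA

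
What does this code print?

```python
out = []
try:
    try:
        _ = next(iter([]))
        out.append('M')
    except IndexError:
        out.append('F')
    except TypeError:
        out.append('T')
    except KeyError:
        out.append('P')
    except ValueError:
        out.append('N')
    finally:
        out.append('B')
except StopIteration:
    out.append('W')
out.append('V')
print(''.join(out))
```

Execution trace: 'B' (finally) → 'W' (outer except StopIteration) → 'V' (after the try/except). Output: BWV

Answer: BWV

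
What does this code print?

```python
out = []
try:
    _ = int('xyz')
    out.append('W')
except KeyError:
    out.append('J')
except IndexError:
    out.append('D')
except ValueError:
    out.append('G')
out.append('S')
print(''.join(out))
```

Execution trace: 'G' (except ValueError) → 'S' (after the try/except). Output: GS

Answer: GS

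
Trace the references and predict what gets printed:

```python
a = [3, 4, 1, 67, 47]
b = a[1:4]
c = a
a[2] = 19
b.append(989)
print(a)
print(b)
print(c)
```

Key concept: slice vs alias.
Step by step:
`a = [3, 4, 1, 67, 47]` → a = [3, 4, 1, 67, 47]
`b = a[1:4]` → b = [4, 1, 67]
`c = a` → c = [3, 4, 1, 67, 47] (same object as a)
`a[2] = 19` → a = [3, 4, 19, 67, 47] (same object as c); c = [3, 4, 19, 67, 47] (same object as a)
`b.append(989)` → b = [4, 1, 67, 989]
`print(a)` → prints [3, 4, 19, 67, 47]
`print(b)` → prints [4, 1, 67, 989]
`print(c)` → prints [3, 4, 19, 67, 47]

Answer:
[3, 4, 19, 67, 47]
[4, 1, 67, 989]
[3, 4, 19, 67, 47]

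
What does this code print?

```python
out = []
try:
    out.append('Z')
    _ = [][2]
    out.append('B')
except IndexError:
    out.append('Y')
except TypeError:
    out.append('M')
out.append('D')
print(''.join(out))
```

Execution trace: 'Z' (try body) → 'Y' (except IndexError) → 'D' (after the try/except). Output: ZYD

Answer: ZYD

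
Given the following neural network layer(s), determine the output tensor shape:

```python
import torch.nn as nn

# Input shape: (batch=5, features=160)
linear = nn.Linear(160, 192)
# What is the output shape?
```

Input: (5, 160) -> Output: (5, 192)

Answer: (5, 192)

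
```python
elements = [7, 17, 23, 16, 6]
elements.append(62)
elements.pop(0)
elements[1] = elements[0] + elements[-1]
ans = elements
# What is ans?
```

Trace:
`elements = [7, 17, 23, 16, 6]` → elements = [7, 17, 23, 16, 6]
`elements.append(62)` → elements = [7, 17, 23, 16, 6, 62]
`elements.pop(0)` → elements = [17, 23, 16, 6, 62]
`elements[1] = elements[0] + elements[-1]` → elements = [17, 79, 16, 6, 62]
`ans = elements` → ans = [17, 79, 16, 6, 62]
So ans = [17, 79, 16, 6, 62]

Answer: [17, 79, 16, 6, 62]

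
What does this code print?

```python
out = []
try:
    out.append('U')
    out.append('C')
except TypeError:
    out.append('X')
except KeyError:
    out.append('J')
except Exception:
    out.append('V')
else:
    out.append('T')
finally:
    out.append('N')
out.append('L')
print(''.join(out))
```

Execution trace: 'U' (try body) → 'C' (try body, no exception) → 'T' (else) → 'N' (finally) → 'L' (after the try/except). Output: UCTNL

Answer: UCTNL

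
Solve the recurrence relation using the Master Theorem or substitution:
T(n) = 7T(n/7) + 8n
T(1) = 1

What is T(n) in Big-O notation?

By Master Theorem: a=7, b=7, f(n)=8n. Since log_7(7) = 1 and f(n) = Θ(n^1), Case 2 applies. T(n) = O(n log n).

Answer: O(n log n)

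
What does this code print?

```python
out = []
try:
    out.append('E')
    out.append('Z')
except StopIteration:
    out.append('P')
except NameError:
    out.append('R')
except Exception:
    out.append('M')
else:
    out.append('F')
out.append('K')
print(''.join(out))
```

Execution trace: 'E' (try body) → 'Z' (try body, no exception) → 'F' (else) → 'K' (after the try/except). Output: EZFK

Answer: EZFK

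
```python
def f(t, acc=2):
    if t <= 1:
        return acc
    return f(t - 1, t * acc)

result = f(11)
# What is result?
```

Accumulator trace (n, acc): (11, 2) -> (10, 22) -> (9, 220) -> (8, 1980) -> (7, 15840) -> (6, 110880) -> (5, 665280) -> (4, 3326400) -> (3, 13305600) -> (2, 39916800) -> (1, 79833600) -> return 79833600

Answer: 79833600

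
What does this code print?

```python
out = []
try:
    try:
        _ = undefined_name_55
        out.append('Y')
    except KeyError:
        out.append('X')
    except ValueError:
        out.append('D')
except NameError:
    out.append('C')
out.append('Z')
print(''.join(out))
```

Execution trace: 'C' (outer except NameError) → 'Z' (after the try/except). Output: CZ

Answer: CZ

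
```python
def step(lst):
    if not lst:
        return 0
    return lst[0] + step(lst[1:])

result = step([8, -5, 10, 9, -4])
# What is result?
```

8 + (-5) + 10 + 9 + (-4) + 0 = 18

Answer: 18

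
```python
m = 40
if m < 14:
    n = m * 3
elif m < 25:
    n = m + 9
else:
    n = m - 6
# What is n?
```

Trace:
`m = 40` → m = 40
`if m < 14: ...` → m < 14 is False, m < 25 is False, take else branch → n = 34
So n = 34

Answer: 34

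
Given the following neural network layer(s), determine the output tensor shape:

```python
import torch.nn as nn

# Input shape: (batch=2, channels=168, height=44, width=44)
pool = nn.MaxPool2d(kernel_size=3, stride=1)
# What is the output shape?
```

Input: (2, 168, 44, 44) -> Output: (2, 168, 42, 42)

Answer: (2, 168, 42, 42)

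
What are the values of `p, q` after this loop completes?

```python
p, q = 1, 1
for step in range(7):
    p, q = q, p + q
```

Fibonacci: after 7 iterations
`p, q` takes the values: (1, 1) → (1, 2) → (2, 3) → (3, 5) → (5, 8) → (8, 13) → (13, 21) → (21, 34)

Answer: 21, 34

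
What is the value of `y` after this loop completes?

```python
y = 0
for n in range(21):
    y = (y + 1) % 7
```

Increment mod 7, 21 times = 0
`y` takes the values: 0 → 1 → 2 → 3 → 4 → 5 → 6 → 0 → 1 → 2 → 3 → 4 → 5 → 6 → 0 → 1 → 2 → 3 → 4 → 5 → 6 → 0

Answer: 0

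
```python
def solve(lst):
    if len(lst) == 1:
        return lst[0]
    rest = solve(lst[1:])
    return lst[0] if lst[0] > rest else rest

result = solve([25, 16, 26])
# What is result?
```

Recursive max over [25, 16, 26] = 26

Answer: 26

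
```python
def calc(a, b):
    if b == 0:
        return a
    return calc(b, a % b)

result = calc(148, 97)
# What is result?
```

calc(148, 97) -> calc(97, 51) -> calc(51, 46) -> calc(46, 5) -> calc(5, 1) -> calc(1, 0) -> 1

Answer: 1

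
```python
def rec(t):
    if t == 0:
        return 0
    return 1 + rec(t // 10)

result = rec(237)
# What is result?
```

Count of digits of 237: 3

Answer: 3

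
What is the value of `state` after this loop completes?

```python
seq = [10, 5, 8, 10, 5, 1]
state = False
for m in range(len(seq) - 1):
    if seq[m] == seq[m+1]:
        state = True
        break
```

Check consecutive duplicates in [10, 5, 8, 10, 5, 1]
`state` takes the values: False

Answer: False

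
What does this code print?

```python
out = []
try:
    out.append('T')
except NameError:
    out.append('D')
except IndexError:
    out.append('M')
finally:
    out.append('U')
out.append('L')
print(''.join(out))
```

Execution trace: 'T' (try body, no exception) → 'U' (finally) → 'L' (after the try/except). Output: TUL

Answer: TUL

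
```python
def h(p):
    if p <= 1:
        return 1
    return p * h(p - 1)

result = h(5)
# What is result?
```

h(5) = 5 * 4 * 3 * 2 * 1 = 120

Answer: 120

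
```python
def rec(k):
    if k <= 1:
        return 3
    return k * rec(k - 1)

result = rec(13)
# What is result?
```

rec(13) = 13 * 12 * 11 * 10 * 9 * 8 * 7 * 6 * 5 * 4 * 3 * 2 * 3 = 18681062400

Answer: 18681062400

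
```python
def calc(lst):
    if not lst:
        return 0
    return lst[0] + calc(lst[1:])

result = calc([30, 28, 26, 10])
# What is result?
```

30 + 28 + 26 + 10 + 0 = 94

Answer: 94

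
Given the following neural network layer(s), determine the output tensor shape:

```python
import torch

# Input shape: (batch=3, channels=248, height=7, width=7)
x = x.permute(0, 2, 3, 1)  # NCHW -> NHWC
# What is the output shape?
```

Input: (3, 248, 7, 7) -> Output: (3, 7, 7, 248)

Answer: (3, 7, 7, 248)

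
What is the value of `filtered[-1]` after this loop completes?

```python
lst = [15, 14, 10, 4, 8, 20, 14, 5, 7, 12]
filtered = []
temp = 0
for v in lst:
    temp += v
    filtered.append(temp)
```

Cumulative sum ends at 109
`filtered` takes the values: [] → [15] → [15, 29] → [15, 29, 39] → [15, 29, 39, 43] → [15, 29, 39, 43, 51] → [15, 29, 39, 43, 51, 71] → [15, 29, 39, 43, 51, 71, 85] → [15, 29, 39, 43, 51, 71, 85, 90] → [15, 29, 39, 43, 51, 71, 85, 90, 97] → [15, 29, 39, 43, 51, 71, 85, 90, 97, 109]
So `filtered[-1]` = 109

Answer: 109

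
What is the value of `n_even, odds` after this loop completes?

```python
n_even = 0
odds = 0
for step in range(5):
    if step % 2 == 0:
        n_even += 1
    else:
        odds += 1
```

Count evens and odds in range(5)
`n_even, odds` takes the values: (0, 0) → (1, 0) → (1, 1) → (2, 1) → (2, 2) → (3, 2)

Answer: 3, 2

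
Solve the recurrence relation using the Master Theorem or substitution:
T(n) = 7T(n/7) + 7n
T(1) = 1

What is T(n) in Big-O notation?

By Master Theorem: a=7, b=7, f(n)=7n. Since log_7(7) = 1 and f(n) = Θ(n^1), Case 2 applies. T(n) = O(n log n).

Answer: O(n log n)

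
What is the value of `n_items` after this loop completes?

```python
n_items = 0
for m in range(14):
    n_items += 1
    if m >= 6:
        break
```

Loop breaks when m reaches 6, n_items is 7
`n_items` takes the values: 0 → 1 → 2 → 3 → 4 → 5 → 6 → 7

Answer: 7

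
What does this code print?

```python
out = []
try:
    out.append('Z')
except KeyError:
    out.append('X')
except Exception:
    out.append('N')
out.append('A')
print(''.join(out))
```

Execution trace: 'Z' (try body, no exception) → 'A' (after the try/except). Output: ZA

Answer: ZA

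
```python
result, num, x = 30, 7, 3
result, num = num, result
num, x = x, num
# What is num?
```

Trace:
`result, num, x = 30, 7, 3` → result = 30; num = 7; x = 3
`result, num = num, result` → result = 7; num = 30
`num, x = x, num` → num = 3; x = 30
So num = 3

Answer: 3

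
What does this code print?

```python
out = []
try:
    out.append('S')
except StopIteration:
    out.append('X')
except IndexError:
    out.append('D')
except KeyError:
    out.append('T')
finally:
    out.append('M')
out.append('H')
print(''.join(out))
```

Execution trace: 'S' (try body, no exception) → 'M' (finally) → 'H' (after the try/except). Output: SMH

Answer: SMH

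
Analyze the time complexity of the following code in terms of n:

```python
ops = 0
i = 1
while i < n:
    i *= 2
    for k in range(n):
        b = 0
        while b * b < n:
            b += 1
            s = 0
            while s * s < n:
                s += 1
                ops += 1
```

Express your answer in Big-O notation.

Each loop level contributes: log n × n × √n × √n. Multiplying the contributions gives O(n^2 log n).

Answer: O(n^2 log n)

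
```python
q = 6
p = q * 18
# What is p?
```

Trace:
`q = 6` → q = 6
`p = q * 18` → p = 108
So p = 108

Answer: 108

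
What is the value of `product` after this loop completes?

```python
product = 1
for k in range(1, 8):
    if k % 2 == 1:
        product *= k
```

Product of odd numbers 1 to 7
`product` takes the values: 1 → 3 → 15 → 105

Answer: 105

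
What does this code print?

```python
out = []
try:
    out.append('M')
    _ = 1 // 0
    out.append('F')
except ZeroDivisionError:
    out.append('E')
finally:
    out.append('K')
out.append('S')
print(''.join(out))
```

Execution trace: 'M' (try body) → 'E' (except ZeroDivisionError) → 'K' (finally) → 'S' (after the try/except). Output: MEKS

Answer: MEKS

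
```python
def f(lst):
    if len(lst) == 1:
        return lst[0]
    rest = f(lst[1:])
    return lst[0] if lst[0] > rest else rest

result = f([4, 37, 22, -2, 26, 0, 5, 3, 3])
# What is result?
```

Recursive max over [4, 37, 22, -2, 26, 0, 5, 3, 3] = 37

Answer: 37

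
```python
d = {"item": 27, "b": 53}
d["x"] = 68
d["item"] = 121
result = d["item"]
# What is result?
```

Trace:
`d = {"item": 27, "b": 53}` → d = {'item': 27, 'b': 53}
`d["x"] = 68` → d = {'item': 27, 'b': 53, 'x': 68}
`d["item"] = 121` → d = {'item': 121, 'b': 53, 'x': 68}
`result = d["item"]` → result = 121
So result = 121

Answer: 121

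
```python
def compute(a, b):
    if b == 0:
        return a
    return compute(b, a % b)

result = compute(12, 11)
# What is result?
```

compute(12, 11) -> compute(11, 1) -> compute(1, 0) -> 1

Answer: 1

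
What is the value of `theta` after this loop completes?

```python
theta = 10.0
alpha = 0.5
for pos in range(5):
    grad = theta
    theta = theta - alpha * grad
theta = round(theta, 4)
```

Gradient descent: w = 10.0 * (1 - 0.5)^5
`theta` takes the values: 10.0 → 5.0 → 2.5 → 1.25 → 0.625 → 0.3125

Answer: 0.3125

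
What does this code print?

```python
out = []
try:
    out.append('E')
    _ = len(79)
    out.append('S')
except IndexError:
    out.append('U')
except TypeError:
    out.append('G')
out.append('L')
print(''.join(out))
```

Execution trace: 'E' (try body) → 'G' (except TypeError) → 'L' (after the try/except). Output: EGL

Answer: EGL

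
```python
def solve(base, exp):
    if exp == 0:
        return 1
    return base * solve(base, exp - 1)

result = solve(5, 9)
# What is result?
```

solve(5, 9) = 5 * 5 * 5 * 5 * 5 * 5 * 5 * 5 * 5 = 1953125

Answer: 1953125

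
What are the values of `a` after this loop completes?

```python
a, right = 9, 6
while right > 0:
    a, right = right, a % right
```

GCD of 9 and 6
`a` takes the values: 9 → 6 → 3

Answer: 3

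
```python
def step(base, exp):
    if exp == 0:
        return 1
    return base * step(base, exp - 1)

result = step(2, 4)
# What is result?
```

step(2, 4) = 2 * 2 * 2 * 2 = 16

Answer: 16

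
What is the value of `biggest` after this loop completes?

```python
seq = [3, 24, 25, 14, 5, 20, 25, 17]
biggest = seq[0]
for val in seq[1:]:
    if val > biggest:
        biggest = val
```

Maximum of [3, 24, 25, 14, 5, 20, 25, 17]
`biggest` takes the values: 3 → 24 → 25

Answer: 25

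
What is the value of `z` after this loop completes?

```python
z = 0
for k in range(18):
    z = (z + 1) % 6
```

Increment mod 6, 18 times = 0
`z` takes the values: 0 → 1 → 2 → 3 → 4 → 5 → 0 → 1 → 2 → 3 → 4 → 5 → 0 → 1 → 2 → 3 → 4 → 5 → 0

Answer: 0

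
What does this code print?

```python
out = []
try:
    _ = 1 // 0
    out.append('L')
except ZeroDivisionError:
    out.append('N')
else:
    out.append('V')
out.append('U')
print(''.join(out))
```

Execution trace: 'N' (except ZeroDivisionError) → 'U' (after the try/except). Output: NU

Answer: NU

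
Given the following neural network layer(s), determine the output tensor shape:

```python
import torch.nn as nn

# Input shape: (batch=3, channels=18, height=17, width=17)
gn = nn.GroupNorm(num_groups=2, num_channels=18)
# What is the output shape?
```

Input: (3, 18, 17, 17) -> Output: (3, 18, 17, 17)

Answer: (3, 18, 17, 17)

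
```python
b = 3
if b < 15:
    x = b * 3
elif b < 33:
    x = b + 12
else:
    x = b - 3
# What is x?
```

Trace:
`b = 3` → b = 3
`if b < 15: ...` → b < 15 is True → x = 9
So x = 9

Answer: 9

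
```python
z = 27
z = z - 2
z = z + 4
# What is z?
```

Trace:
`z = 27` → z = 27
`z = z - 2` → z = 25
`z = z + 4` → z = 29
So z = 29

Answer: 29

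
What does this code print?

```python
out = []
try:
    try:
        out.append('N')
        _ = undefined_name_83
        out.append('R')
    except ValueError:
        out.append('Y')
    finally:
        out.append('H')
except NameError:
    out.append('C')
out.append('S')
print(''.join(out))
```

Execution trace: 'N' (try body) → 'H' (finally) → 'C' (outer except NameError) → 'S' (after the try/except). Output: NHCS

Answer: NHCS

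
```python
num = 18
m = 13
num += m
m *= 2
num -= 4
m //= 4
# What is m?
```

Trace:
`num = 18` → num = 18
`m = 13` → m = 13
`num += m` → num = 31
`m *= 2` → m = 26
`num -= 4` → num = 27
`m //= 4` → m = 6
So m = 6

Answer: 6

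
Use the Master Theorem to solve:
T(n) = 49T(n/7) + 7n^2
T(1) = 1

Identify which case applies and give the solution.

a=49, b=7, f(n)=7n^2. log_7(49) = 2. Since c=2 = 2, Case 2 applies: T(n) = Θ(n^log_b(a) · log n) = O(n^2 log n).

Answer: O(n^2 log n) - Case 2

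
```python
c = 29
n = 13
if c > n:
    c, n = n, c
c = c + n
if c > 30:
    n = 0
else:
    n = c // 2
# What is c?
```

Trace:
`c = 29` → c = 29
`n = 13` → n = 13
`if c > n: ...` → c > n is True → c = 13; n = 29
`c = c + n` → c = 42
`if c > 30: ...` → c > 30 is True → n = 0
So c = 42

Answer: 42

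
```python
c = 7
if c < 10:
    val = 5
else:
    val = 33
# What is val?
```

Trace:
`c = 7` → c = 7
`if c < 10: ...` → c < 10 is True → val = 5
So val = 5

Answer: 5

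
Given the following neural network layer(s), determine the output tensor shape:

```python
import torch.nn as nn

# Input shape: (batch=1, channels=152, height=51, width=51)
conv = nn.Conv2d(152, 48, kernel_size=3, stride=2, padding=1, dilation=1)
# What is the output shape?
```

Input: (1, 152, 51, 51) -> Output: (1, 48, 26, 26)

Answer: (1, 48, 26, 26)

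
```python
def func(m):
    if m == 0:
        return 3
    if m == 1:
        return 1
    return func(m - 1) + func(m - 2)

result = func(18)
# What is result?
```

Build up from base cases: func(0)=3, func(1)=1, func(2)=4, func(3)=5, func(4)=9, func(5)=14, func(6)=23, ..., func(18)=7375

Answer: 7375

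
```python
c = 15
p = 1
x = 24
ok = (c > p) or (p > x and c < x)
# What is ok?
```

Trace:
`c = 15` → c = 15
`p = 1` → p = 1
`x = 24` → x = 24
`ok = (c > p) or (p > x and c < x)` → ok = True
So ok = True

Answer: True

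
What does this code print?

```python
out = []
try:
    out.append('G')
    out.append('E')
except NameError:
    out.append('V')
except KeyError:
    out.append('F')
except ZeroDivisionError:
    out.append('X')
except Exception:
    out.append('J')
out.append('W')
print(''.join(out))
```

Execution trace: 'G' (try body) → 'E' (try body, no exception) → 'W' (after the try/except). Output: GEW

Answer: GEW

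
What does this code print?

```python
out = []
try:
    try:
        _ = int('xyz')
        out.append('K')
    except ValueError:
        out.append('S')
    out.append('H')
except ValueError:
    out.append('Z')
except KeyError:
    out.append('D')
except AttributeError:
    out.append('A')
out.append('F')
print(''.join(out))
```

Execution trace: 'S' (inner except ValueError) → 'H' (try body, no exception) → 'F' (after the try/except). Output: SHF

Answer: SHF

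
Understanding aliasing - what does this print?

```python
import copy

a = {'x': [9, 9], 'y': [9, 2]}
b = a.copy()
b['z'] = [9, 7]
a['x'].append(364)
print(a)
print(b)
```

Key concept: shallow copy of dict with mutable values.
Step by step:
`a = {'x': [9, 9], 'y': [9, 2]}` → a = {'x': [9, 9], 'y': [9, 2]}
`b = a.copy()` → b = {'x': [9, 9], 'y': [9, 2]}
`b['z'] = [9, 7]` → b = {'x': [9, 9], 'y': [9, 2], 'z': [9, 7]}
`a['x'].append(364)` → a = {'x': [9, 9, 364], 'y': [9, 2]}; b = {'x': [9, 9, 364], 'y': [9, 2], 'z': [9, 7]}
`print(a)` → prints {'x': [9, 9, 364], 'y': [9, 2]}
`print(b)` → prints {'x': [9, 9, 364], 'y': [9, 2], 'z': [9, 7]}

Answer:
{'x': [9, 9, 364], 'y': [9, 2]}
{'x': [9, 9, 364], 'y': [9, 2], 'z': [9, 7]}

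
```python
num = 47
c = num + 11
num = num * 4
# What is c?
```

Trace:
`num = 47` → num = 47
`c = num + 11` → c = 58
`num = num * 4` → num = 188
So c = 58

Answer: 58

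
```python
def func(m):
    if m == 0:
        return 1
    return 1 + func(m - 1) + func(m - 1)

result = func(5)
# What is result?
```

func(m) = 1 + 2·func(m-1), func(0)=1. Closed form: (1+1)·2^5 - 1 = 63.

Answer: 63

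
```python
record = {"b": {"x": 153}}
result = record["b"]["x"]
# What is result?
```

Trace:
`record = {"b": {"x": 153}}` → record = {'b': {'x': 153}}
`result = record["b"]["x"]` → result = 153
So result = 153

Answer: 153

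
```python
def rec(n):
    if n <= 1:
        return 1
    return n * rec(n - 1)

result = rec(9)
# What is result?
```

rec(9) = 9 * 8 * 7 * 6 * 5 * 4 * 3 * 2 * 1 = 362880

Answer: 362880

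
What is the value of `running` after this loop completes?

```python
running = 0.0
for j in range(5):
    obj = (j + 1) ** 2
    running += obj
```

Sum of squared losses 1² + 2² + ... + 5²
`running` takes the values: 0.0 → 1.0 → 5.0 → 14.0 → 30.0 → 55.0

Answer: 55.0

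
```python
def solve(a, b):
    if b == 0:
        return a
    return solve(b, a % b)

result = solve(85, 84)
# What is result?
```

solve(85, 84) -> solve(84, 1) -> solve(1, 0) -> 1

Answer: 1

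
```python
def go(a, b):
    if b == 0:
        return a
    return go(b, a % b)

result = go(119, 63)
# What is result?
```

go(119, 63) -> go(63, 56) -> go(56, 7) -> go(7, 0) -> 7

Answer: 7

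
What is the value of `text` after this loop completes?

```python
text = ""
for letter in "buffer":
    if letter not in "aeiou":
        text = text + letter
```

Remove vowels from 'buffer'
`text` takes the values: "" → "b" → "bf" → "bff" → "bffr"

Answer: "bffr"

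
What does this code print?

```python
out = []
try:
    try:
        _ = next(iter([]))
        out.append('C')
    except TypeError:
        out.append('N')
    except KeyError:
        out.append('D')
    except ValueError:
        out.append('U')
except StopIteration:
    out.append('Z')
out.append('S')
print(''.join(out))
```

Execution trace: 'Z' (outer except StopIteration) → 'S' (after the try/except). Output: ZS

Answer: ZS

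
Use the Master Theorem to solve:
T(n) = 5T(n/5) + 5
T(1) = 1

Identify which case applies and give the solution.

a=5, b=5, f(n)=5. log_5(5) = 1. Since c=0 < 1, Case 1 applies: T(n) = Θ(n^log_b(a)) = O(n).

Answer: O(n) - Case 1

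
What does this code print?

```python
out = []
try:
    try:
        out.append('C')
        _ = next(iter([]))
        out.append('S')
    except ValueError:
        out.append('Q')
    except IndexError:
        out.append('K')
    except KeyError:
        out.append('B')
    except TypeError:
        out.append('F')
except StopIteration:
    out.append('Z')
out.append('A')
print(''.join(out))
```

Execution trace: 'C' (try body) → 'Z' (outer except StopIteration) → 'A' (after the try/except). Output: CZA

Answer: CZA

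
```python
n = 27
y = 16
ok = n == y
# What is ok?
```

Trace:
`n = 27` → n = 27
`y = 16` → y = 16
`ok = n == y` → ok = False
So ok = False

Answer: False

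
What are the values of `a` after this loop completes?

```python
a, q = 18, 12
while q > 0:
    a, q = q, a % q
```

GCD of 18 and 12
`a` takes the values: 18 → 12 → 6

Answer: 6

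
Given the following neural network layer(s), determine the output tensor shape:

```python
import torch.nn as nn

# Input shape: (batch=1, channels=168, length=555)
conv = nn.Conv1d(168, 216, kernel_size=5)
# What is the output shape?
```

Input: (1, 168, 555) -> Output: (1, 216, 551)

Answer: (1, 216, 551)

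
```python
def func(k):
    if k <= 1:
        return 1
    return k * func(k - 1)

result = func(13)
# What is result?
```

func(13) = 13 * 12 * 11 * 10 * 9 * 8 * 7 * 6 * 5 * 4 * 3 * 2 * 1 = 6227020800

Answer: 6227020800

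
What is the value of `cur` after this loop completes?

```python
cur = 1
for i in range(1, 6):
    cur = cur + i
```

Start at 1, add 1 through 5
`cur` takes the values: 1 → 2 → 4 → 7 → 11 → 16

Answer: 16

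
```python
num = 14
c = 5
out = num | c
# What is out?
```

Trace:
`num = 14` → num = 14
`c = 5` → c = 5
`out = num | c` → out = 15
So out = 15

Answer: 15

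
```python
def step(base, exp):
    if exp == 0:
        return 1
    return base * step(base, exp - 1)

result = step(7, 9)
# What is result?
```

step(7, 9) = 7 * 7 * 7 * 7 * 7 * 7 * 7 * 7 * 7 = 40353607

Answer: 40353607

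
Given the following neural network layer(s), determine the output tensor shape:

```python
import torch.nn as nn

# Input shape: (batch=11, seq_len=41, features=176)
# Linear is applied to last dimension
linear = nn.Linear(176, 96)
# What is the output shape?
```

Input: (11, 41, 176) -> Output: (11, 41, 96)

Answer: (11, 41, 96)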